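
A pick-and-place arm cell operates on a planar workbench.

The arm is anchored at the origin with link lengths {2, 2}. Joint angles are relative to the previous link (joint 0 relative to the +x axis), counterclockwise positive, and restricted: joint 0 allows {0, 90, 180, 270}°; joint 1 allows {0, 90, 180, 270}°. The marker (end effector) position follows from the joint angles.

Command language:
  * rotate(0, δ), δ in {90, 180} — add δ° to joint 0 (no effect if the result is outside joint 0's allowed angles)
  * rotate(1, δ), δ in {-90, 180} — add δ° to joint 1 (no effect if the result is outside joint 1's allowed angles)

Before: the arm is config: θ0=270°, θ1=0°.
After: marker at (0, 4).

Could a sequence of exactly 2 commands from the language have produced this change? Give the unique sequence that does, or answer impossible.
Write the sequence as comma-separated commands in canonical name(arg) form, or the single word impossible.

initial: config: θ0=270°, θ1=0°
1. rotate(0, 90) → config: θ0=0°, θ1=0°
2. rotate(0, 90) → config: θ0=90°, θ1=0°
uniquely the one of 16 2-step routes that fits.

rotate(0, 90), rotate(0, 90)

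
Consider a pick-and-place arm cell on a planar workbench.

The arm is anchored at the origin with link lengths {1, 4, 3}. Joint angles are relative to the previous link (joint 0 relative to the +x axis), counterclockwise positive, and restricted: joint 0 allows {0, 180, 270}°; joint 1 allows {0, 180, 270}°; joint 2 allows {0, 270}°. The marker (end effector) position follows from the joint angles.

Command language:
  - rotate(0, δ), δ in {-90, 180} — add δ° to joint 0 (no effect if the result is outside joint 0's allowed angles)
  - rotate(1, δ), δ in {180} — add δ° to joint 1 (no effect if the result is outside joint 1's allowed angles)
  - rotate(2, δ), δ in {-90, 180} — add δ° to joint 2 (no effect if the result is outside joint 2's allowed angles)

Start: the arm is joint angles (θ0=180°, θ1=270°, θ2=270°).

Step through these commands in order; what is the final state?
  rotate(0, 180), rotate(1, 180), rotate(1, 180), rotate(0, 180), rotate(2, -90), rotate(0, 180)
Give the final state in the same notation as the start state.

start: joint angles (θ0=180°, θ1=270°, θ2=270°)
step 1 (rotate(0, 180)): joint angles (θ0=0°, θ1=270°, θ2=270°)
step 2 (rotate(1, 180)): joint angles (θ0=0°, θ1=270°, θ2=270°)
step 3 (rotate(1, 180)): joint angles (θ0=0°, θ1=270°, θ2=270°)
step 4 (rotate(0, 180)): joint angles (θ0=180°, θ1=270°, θ2=270°)
step 5 (rotate(2, -90)): joint angles (θ0=180°, θ1=270°, θ2=270°)
step 6 (rotate(0, 180)): joint angles (θ0=0°, θ1=270°, θ2=270°)

joint angles (θ0=0°, θ1=270°, θ2=270°)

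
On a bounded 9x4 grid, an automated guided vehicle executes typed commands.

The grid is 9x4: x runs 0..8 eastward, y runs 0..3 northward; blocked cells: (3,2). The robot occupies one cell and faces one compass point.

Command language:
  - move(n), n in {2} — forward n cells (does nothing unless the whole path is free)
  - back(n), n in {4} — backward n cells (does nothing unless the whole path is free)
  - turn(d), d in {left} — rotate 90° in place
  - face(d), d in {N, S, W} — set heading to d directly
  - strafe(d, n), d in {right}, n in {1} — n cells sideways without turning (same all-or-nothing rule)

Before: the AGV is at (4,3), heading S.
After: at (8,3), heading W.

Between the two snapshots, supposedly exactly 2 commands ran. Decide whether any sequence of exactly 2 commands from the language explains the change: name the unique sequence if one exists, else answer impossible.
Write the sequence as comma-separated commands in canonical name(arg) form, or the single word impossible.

face(W), back(4)

key: cell and facing (now W) both changed — the 2 commands mix motion and turning
from: at (4,3), heading S
[1] after face(W): at (4,3), heading W
[2] after back(4): at (8,3), heading W
no other 2-command option fits: unique.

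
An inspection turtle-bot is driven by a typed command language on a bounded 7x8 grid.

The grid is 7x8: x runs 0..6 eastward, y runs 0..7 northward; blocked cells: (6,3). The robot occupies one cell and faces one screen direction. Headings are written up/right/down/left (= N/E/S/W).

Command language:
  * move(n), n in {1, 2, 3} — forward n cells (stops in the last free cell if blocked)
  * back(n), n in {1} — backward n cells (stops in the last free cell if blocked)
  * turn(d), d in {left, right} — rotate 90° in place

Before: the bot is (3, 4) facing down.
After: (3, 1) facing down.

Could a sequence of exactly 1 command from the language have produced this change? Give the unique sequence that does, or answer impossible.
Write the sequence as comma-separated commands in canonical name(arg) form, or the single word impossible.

move(3)

key: heading stays S — the single command does not turn
begin: (3, 4) facing down
[1] after move(3): (3, 1) facing down
no other 1-command option fits: unique.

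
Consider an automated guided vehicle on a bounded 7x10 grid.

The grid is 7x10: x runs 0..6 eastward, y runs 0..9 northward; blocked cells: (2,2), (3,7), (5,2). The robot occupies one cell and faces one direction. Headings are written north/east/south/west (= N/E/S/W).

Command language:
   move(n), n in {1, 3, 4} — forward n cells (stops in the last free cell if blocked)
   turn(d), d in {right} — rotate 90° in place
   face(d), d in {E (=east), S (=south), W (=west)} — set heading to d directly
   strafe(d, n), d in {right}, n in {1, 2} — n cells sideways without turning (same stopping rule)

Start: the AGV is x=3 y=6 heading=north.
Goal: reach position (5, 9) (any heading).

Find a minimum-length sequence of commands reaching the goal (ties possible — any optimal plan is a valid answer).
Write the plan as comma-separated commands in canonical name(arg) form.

start: x=3 y=6 heading=north
step 1 (strafe(right, 2)): x=5 y=6 heading=north
step 2 (move(3)): x=5 y=9 heading=north
minimal: 2 command(s), checked below 2.

strafe(right, 2), move(3)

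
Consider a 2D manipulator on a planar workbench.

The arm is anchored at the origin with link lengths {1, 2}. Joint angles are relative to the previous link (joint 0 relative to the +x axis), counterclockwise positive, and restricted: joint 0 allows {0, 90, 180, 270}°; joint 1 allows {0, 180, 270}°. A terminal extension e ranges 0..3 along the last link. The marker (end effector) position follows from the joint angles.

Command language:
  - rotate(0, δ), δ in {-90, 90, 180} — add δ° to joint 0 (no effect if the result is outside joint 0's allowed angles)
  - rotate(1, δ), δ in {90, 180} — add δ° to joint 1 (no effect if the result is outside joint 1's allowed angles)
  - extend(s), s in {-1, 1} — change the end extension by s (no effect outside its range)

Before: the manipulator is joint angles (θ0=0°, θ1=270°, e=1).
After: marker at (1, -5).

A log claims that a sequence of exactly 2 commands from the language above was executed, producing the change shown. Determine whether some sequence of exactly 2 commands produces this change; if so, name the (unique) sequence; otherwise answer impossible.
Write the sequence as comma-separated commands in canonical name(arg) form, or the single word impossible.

t0: joint angles (θ0=0°, θ1=270°, e=1)
1. extend(1) → joint angles (θ0=0°, θ1=270°, e=2)
2. extend(1) → joint angles (θ0=0°, θ1=270°, e=3)
uniquely the one of 49 2-step routes that fits.

extend(1), extend(1)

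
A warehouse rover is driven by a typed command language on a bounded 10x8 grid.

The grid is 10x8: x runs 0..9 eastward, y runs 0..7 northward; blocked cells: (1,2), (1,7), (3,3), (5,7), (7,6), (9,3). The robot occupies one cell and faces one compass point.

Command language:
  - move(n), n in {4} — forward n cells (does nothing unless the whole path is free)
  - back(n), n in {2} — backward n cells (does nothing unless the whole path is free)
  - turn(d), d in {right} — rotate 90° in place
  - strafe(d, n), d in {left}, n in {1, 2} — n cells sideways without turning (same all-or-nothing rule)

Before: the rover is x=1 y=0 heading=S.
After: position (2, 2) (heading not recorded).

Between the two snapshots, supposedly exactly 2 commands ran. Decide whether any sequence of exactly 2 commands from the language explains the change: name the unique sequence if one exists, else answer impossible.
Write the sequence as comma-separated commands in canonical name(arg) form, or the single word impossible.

key: running back(2) before strafe(left, 1) would end elsewhere — order is forced
t0: x=1 y=0 heading=S
[1] after strafe(left, 1): x=2 y=0 heading=S
[2] after back(2): x=2 y=2 heading=S
all 25 alternatives checked — unique.

strafe(left, 1), back(2)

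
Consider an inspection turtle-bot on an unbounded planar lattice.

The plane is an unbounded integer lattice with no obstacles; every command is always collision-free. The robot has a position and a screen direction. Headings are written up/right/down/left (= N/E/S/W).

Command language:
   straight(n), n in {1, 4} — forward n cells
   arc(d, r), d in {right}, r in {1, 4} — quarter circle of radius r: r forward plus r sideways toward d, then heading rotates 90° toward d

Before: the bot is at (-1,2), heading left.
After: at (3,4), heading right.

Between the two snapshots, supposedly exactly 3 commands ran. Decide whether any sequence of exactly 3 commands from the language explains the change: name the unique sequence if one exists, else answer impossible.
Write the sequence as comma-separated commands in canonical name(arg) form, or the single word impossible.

arc(right, 1), arc(right, 1), straight(4)

key: running straight(4) before arc(right, 1) would end elsewhere — order is forced
begin: at (-1,2), heading left
step 1 (arc(right, 1)): at (-2,3), heading up
step 2 (arc(right, 1)): at (-1,4), heading right
step 3 (straight(4)): at (3,4), heading right
no other 3-command option fits: unique.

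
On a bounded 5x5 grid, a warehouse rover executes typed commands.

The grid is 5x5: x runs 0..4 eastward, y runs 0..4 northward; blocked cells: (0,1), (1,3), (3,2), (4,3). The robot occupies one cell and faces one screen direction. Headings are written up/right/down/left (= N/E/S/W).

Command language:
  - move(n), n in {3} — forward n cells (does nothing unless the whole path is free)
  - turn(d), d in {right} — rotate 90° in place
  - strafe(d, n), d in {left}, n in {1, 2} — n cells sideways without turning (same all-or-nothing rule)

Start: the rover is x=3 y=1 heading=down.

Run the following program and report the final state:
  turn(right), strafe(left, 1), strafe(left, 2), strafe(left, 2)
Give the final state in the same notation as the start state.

x=3 y=0 heading=left

begin: x=3 y=1 heading=down
t=1 turn(right) ⇒ x=3 y=1 heading=left
t=2 strafe(left, 1) ⇒ x=3 y=0 heading=left
t=3 strafe(left, 2) ⇒ x=3 y=0 heading=left
t=4 strafe(left, 2) ⇒ x=3 y=0 heading=left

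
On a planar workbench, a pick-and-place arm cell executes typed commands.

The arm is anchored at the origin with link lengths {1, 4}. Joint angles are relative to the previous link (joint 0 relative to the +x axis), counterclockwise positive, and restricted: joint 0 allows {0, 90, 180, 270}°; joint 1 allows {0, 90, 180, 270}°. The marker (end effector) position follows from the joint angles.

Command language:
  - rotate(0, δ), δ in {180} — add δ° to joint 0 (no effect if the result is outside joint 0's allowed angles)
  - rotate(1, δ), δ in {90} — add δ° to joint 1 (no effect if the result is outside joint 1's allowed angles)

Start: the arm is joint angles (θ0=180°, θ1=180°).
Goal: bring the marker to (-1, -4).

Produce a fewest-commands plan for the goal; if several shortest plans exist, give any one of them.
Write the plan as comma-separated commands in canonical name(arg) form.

rotate(1, 90), rotate(1, 90), rotate(1, 90)

initial: joint angles (θ0=180°, θ1=180°)
step 1 (rotate(1, 90)): joint angles (θ0=180°, θ1=270°)
step 2 (rotate(1, 90)): joint angles (θ0=180°, θ1=0°)
step 3 (rotate(1, 90)): joint angles (θ0=180°, θ1=90°)
shorter routes all fall short; 3 is best.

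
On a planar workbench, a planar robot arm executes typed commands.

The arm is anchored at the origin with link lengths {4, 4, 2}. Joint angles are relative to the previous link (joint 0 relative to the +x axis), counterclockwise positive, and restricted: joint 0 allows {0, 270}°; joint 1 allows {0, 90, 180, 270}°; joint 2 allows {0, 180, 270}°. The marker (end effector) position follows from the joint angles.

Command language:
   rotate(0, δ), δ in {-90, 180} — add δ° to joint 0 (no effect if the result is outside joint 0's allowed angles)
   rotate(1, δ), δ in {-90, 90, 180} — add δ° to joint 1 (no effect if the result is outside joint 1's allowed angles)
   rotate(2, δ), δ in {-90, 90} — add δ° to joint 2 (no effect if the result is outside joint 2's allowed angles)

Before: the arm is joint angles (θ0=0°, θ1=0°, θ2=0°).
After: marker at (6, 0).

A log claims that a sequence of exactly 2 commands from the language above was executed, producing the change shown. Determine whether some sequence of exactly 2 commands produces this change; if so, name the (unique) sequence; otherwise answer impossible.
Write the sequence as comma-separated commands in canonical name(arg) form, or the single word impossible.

t0: joint angles (θ0=0°, θ1=0°, θ2=0°)
[1] after rotate(2, -90): joint angles (θ0=0°, θ1=0°, θ2=270°)
[2] after rotate(2, -90): joint angles (θ0=0°, θ1=0°, θ2=180°)
no rival 2-sequence matches.

rotate(2, -90), rotate(2, -90)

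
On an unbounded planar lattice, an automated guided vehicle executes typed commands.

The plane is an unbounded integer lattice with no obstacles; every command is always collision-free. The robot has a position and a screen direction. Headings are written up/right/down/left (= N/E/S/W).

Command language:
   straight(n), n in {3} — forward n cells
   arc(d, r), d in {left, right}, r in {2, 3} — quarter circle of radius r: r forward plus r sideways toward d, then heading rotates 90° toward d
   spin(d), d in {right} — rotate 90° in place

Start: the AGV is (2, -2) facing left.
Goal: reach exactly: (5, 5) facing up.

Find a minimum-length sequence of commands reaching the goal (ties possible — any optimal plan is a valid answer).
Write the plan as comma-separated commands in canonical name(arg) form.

from: (2, -2) facing left
t=1 arc(right, 2) ⇒ (0, 0) facing up
t=2 arc(right, 3) ⇒ (3, 3) facing right
t=3 arc(left, 2) ⇒ (5, 5) facing up
minimal: 3 command(s), checked below 3.

arc(right, 2), arc(right, 3), arc(left, 2)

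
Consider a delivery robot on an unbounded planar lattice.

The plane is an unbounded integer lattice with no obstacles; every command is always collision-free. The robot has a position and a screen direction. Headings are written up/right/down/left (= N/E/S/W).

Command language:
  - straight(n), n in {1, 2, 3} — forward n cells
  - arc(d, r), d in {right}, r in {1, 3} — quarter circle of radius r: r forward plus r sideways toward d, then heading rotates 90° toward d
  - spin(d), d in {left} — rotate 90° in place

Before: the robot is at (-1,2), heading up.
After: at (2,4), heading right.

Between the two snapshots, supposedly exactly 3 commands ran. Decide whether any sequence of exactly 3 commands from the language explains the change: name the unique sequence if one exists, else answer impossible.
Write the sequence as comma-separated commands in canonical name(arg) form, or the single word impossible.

straight(1), arc(right, 1), straight(2)

key: running straight(2) before straight(1) would end elsewhere — order is forced
t0: at (-1,2), heading up
[1] after straight(1): at (-1,3), heading up
[2] after arc(right, 1): at (0,4), heading right
[3] after straight(2): at (2,4), heading right
uniquely the one of 216 3-step routes that fits.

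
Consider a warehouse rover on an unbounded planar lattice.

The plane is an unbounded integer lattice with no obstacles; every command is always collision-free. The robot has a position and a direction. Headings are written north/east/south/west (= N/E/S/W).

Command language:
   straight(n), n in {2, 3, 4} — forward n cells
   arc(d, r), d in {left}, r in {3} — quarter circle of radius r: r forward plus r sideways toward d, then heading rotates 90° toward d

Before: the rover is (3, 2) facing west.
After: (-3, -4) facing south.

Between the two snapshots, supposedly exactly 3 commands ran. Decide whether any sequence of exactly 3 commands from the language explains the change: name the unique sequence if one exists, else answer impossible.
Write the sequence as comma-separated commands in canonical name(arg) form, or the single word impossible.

straight(3), arc(left, 3), straight(3)

key: position moved to (-3,-4) AND the heading swung to S — translation plus rotation needed
from: (3, 2) facing west
[1] after straight(3): (0, 2) facing west
[2] after arc(left, 3): (-3, -1) facing south
[3] after straight(3): (-3, -4) facing south
uniquely the one of 64 3-step routes that fits.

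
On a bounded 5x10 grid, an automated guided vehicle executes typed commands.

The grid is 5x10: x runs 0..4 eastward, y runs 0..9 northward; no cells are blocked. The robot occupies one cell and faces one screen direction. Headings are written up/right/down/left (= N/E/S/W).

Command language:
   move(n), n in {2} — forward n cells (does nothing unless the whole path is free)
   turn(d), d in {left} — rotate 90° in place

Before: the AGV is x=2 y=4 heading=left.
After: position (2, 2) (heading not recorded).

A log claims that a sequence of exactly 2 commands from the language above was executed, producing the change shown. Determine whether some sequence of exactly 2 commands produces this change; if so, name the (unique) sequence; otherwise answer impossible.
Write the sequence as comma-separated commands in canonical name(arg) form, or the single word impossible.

key: order matters: swapping turn(left) and move(2) lands elsewhere
initial: x=2 y=4 heading=left
step 1 (turn(left)): x=2 y=4 heading=down
step 2 (move(2)): x=2 y=2 heading=down
all 4 alternatives checked — unique.

turn(left), move(2)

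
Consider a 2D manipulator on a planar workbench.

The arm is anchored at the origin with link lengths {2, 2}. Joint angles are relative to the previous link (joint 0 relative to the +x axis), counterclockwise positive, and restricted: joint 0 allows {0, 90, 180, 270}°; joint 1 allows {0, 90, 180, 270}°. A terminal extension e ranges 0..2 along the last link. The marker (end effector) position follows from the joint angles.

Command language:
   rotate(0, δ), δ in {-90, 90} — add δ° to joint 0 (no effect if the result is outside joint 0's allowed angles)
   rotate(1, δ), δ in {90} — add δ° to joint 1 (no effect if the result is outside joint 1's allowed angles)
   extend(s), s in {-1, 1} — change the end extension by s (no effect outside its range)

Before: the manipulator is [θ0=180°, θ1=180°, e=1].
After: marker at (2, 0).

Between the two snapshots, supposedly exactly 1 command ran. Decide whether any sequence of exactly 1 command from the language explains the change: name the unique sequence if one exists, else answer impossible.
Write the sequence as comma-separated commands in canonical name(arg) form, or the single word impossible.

start: [θ0=180°, θ1=180°, e=1]
[1] after extend(1): [θ0=180°, θ1=180°, e=2]
uniquely the one of 5 1-step routes that fits.

extend(1)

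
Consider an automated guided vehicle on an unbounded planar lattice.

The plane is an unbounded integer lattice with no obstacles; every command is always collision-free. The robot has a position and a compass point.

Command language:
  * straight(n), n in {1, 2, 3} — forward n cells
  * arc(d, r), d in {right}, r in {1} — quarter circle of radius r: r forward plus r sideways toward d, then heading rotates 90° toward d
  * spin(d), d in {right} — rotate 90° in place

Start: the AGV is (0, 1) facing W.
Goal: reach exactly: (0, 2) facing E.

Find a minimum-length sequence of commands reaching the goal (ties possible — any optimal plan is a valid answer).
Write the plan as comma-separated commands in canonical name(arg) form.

from: (0, 1) facing W
[1] after arc(right, 1): (-1, 2) facing N
[2] after spin(right): (-1, 2) facing E
[3] after straight(1): (0, 2) facing E
minimal: 3 command(s), checked below 3.

arc(right, 1), spin(right), straight(1)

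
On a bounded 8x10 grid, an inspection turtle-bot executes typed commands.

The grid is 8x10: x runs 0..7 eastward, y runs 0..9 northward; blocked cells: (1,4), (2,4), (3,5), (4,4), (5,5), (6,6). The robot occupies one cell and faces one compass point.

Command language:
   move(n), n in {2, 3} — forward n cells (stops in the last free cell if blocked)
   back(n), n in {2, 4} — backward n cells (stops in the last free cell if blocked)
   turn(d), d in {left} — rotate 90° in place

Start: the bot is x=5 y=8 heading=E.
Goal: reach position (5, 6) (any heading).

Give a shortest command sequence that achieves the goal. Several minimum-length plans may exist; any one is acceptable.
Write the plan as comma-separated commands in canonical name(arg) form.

begin: x=5 y=8 heading=E
step 1 (turn(left)): x=5 y=8 heading=N
step 2 (back(2)): x=5 y=6 heading=N
minimal: 2 command(s), checked below 2.

turn(left), back(2)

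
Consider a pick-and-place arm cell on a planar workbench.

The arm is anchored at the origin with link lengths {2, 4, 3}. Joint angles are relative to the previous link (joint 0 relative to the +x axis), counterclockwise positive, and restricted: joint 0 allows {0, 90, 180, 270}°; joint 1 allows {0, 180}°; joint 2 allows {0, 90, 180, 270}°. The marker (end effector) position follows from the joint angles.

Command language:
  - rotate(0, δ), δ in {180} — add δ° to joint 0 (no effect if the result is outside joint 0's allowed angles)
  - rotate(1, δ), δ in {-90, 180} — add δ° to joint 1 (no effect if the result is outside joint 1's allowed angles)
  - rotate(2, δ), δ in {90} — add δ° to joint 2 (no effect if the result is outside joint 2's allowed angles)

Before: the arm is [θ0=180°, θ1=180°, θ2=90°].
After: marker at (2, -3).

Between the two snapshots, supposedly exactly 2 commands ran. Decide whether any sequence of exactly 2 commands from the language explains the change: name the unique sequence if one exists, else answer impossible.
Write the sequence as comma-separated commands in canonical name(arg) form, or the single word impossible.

rotate(2, 90), rotate(2, 90)

from: [θ0=180°, θ1=180°, θ2=90°]
[1] after rotate(2, 90): [θ0=180°, θ1=180°, θ2=180°]
[2] after rotate(2, 90): [θ0=180°, θ1=180°, θ2=270°]
no other 2-command option fits: unique.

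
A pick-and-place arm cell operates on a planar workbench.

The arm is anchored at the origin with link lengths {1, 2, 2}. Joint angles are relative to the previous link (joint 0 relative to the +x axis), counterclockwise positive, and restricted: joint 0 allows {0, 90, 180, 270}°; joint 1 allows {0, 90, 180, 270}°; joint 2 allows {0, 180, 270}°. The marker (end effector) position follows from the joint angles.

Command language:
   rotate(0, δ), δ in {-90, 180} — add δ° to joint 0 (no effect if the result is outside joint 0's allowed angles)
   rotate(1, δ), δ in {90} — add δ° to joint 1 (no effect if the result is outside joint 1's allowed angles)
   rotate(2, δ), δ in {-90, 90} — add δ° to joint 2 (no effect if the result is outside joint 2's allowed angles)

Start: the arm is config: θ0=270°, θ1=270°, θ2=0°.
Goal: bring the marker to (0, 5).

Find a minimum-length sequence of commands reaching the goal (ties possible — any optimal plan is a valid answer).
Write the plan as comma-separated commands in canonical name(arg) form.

initial: config: θ0=270°, θ1=270°, θ2=0°
step 1 (rotate(0, 180)): config: θ0=90°, θ1=270°, θ2=0°
step 2 (rotate(1, 90)): config: θ0=90°, θ1=0°, θ2=0°
nothing shorter than 2 reaches the goal.

rotate(0, 180), rotate(1, 90)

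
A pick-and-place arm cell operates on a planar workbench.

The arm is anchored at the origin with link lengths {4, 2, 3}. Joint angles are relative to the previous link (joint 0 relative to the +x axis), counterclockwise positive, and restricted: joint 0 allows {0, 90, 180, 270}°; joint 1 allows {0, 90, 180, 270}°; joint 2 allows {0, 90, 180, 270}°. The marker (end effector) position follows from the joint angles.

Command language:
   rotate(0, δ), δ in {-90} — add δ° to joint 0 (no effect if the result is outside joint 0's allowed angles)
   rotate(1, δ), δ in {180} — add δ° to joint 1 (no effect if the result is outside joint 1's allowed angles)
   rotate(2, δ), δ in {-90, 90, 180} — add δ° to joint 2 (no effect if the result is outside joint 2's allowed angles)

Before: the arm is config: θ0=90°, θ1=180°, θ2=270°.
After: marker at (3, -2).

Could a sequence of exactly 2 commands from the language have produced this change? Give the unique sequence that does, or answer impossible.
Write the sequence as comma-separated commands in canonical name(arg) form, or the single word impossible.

rotate(0, -90), rotate(0, -90)

initial: config: θ0=90°, θ1=180°, θ2=270°
step 1 (rotate(0, -90)): config: θ0=0°, θ1=180°, θ2=270°
step 2 (rotate(0, -90)): config: θ0=270°, θ1=180°, θ2=270°
no rival 2-sequence matches.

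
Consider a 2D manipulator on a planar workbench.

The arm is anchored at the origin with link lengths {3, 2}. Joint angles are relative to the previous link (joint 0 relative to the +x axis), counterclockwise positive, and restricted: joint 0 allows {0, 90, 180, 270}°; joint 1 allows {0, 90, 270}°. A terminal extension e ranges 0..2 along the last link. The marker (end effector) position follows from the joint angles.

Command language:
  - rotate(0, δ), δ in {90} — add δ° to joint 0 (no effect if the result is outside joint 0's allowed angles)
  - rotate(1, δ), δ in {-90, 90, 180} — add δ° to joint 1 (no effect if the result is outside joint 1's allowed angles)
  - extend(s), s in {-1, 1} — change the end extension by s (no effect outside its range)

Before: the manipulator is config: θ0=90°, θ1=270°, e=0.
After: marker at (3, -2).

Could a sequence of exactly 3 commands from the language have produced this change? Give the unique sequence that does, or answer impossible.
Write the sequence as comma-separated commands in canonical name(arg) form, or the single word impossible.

begin: config: θ0=90°, θ1=270°, e=0
t=1 rotate(0, 90) ⇒ config: θ0=180°, θ1=270°, e=0
t=2 rotate(0, 90) ⇒ config: θ0=270°, θ1=270°, e=0
t=3 rotate(0, 90) ⇒ config: θ0=0°, θ1=270°, e=0
no other 3-command option fits: unique.

rotate(0, 90), rotate(0, 90), rotate(0, 90)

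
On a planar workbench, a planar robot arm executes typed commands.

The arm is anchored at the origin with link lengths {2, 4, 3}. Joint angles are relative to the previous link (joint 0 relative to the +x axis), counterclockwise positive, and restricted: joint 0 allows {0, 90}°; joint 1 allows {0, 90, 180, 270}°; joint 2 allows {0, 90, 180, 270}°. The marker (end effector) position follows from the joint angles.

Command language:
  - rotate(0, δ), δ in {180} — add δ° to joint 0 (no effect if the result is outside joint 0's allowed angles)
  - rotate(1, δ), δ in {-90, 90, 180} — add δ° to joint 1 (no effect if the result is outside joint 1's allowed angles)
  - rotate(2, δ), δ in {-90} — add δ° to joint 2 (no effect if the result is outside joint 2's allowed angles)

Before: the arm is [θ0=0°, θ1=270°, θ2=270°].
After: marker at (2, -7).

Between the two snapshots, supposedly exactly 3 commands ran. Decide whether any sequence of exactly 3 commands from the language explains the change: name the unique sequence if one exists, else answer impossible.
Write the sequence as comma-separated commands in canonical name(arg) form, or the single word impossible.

rotate(2, -90), rotate(2, -90), rotate(2, -90)

start: [θ0=0°, θ1=270°, θ2=270°]
1. rotate(2, -90) → [θ0=0°, θ1=270°, θ2=180°]
2. rotate(2, -90) → [θ0=0°, θ1=270°, θ2=90°]
3. rotate(2, -90) → [θ0=0°, θ1=270°, θ2=0°]
uniquely the one of 125 3-step routes that fits.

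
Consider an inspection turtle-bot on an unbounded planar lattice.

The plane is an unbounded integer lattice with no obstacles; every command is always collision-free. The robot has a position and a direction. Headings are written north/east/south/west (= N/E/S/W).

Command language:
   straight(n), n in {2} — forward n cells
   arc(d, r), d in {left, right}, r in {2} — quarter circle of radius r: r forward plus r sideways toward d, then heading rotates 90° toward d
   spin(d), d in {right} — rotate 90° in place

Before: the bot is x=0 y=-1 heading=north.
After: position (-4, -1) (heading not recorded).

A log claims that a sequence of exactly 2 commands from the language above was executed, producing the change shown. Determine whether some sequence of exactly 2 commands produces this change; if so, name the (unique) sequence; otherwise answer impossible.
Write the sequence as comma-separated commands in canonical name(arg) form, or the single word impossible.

arc(left, 2), arc(left, 2)

t0: x=0 y=-1 heading=north
step 1 (arc(left, 2)): x=-2 y=1 heading=west
step 2 (arc(left, 2)): x=-4 y=-1 heading=south
uniquely the one of 16 2-step routes that fits.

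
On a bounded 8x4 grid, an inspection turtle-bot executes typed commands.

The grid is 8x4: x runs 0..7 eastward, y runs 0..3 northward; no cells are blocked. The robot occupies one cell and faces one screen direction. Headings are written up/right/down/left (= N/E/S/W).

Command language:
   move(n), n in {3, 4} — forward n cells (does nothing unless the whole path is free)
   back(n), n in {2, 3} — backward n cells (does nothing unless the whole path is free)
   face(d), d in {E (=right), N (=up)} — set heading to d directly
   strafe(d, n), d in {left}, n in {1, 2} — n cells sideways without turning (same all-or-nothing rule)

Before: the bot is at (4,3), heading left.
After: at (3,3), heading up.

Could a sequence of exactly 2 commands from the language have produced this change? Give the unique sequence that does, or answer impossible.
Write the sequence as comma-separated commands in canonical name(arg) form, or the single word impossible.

key: running strafe(left, 1) before face(N) would end elsewhere — order is forced
t0: at (4,3), heading left
step 1 (face(N)): at (4,3), heading up
step 2 (strafe(left, 1)): at (3,3), heading up
no other 2-command option fits: unique.

face(N), strafe(left, 1)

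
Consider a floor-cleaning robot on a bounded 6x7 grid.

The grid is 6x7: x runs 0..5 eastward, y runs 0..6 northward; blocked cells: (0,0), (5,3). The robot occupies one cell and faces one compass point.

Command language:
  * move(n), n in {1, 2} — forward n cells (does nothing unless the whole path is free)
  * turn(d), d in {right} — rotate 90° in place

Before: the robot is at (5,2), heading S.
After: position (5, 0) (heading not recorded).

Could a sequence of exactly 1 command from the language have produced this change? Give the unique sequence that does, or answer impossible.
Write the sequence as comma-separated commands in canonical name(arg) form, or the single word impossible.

from: at (5,2), heading S
t=1 move(2) ⇒ at (5,0), heading S
no rival 1-sequence matches.

move(2)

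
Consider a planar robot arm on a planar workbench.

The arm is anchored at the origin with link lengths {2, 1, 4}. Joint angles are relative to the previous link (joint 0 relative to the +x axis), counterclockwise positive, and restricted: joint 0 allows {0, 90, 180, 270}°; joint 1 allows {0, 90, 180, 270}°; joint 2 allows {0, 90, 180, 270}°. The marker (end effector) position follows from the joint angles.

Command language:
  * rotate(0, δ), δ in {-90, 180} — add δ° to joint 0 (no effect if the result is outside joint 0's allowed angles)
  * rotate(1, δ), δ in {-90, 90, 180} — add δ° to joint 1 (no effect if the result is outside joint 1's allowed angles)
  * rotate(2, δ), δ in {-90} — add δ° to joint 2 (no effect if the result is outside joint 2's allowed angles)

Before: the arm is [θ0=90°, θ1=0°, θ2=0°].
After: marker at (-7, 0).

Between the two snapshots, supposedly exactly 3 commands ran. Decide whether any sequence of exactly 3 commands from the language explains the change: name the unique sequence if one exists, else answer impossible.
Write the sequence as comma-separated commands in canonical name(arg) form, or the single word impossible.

rotate(0, -90), rotate(0, -90), rotate(0, -90)

start: [θ0=90°, θ1=0°, θ2=0°]
t=1 rotate(0, -90) ⇒ [θ0=0°, θ1=0°, θ2=0°]
t=2 rotate(0, -90) ⇒ [θ0=270°, θ1=0°, θ2=0°]
t=3 rotate(0, -90) ⇒ [θ0=180°, θ1=0°, θ2=0°]
uniquely the one of 216 3-step routes that fits.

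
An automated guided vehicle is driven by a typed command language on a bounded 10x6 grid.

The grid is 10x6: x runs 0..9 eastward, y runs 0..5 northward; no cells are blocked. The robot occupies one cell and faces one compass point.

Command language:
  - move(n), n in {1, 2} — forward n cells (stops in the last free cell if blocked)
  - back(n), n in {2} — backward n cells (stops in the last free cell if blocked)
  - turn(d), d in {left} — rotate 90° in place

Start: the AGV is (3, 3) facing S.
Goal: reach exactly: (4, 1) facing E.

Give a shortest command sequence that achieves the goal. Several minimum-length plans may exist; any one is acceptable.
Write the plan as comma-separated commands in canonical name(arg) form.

t0: (3, 3) facing S
[1] after move(2): (3, 1) facing S
[2] after turn(left): (3, 1) facing E
[3] after move(1): (4, 1) facing E
shorter routes all fall short; 3 is best.

move(2), turn(left), move(1)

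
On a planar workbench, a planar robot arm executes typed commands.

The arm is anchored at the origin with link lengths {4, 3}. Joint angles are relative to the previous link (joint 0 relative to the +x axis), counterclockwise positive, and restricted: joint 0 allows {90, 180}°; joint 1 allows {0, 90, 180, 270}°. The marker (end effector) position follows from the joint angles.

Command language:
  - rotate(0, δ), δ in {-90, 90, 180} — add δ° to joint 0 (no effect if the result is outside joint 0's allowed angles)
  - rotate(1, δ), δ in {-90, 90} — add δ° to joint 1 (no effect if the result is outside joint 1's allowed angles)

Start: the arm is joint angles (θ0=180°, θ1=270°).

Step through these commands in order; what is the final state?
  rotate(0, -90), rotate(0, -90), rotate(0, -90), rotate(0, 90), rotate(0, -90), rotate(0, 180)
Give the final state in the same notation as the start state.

begin: joint angles (θ0=180°, θ1=270°)
t=1 rotate(0, -90) ⇒ joint angles (θ0=90°, θ1=270°)
t=2 rotate(0, -90) ⇒ joint angles (θ0=90°, θ1=270°)
t=3 rotate(0, -90) ⇒ joint angles (θ0=90°, θ1=270°)
t=4 rotate(0, 90) ⇒ joint angles (θ0=180°, θ1=270°)
t=5 rotate(0, -90) ⇒ joint angles (θ0=90°, θ1=270°)
t=6 rotate(0, 180) ⇒ joint angles (θ0=90°, θ1=270°)

joint angles (θ0=90°, θ1=270°)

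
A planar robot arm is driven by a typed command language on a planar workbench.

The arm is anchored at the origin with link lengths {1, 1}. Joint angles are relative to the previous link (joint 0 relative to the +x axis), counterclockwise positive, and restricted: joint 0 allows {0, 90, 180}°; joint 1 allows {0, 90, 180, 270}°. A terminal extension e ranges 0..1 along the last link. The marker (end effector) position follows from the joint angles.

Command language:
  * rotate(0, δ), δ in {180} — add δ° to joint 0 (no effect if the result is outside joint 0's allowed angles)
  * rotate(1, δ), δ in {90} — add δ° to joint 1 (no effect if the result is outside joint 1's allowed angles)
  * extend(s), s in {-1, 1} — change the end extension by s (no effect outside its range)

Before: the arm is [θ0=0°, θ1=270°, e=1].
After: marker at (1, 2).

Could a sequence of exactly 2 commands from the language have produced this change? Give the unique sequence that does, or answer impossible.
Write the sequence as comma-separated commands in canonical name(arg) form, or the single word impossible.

rotate(1, 90), rotate(1, 90)

initial: [θ0=0°, θ1=270°, e=1]
t=1 rotate(1, 90) ⇒ [θ0=0°, θ1=0°, e=1]
t=2 rotate(1, 90) ⇒ [θ0=0°, θ1=90°, e=1]
uniquely the one of 16 2-step routes that fits.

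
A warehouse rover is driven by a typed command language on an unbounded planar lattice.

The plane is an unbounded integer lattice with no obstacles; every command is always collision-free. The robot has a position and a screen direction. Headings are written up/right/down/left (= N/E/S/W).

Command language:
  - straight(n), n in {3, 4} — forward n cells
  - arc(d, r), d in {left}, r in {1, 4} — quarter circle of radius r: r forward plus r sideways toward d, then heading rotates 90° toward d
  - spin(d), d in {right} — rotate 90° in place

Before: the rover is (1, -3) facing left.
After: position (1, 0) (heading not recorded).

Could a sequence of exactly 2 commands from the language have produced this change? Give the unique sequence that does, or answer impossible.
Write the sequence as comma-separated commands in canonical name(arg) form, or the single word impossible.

spin(right), straight(3)

key: running straight(3) before spin(right) would end elsewhere — order is forced
t0: (1, -3) facing left
1. spin(right) → (1, -3) facing up
2. straight(3) → (1, 0) facing up
all 25 alternatives checked — unique.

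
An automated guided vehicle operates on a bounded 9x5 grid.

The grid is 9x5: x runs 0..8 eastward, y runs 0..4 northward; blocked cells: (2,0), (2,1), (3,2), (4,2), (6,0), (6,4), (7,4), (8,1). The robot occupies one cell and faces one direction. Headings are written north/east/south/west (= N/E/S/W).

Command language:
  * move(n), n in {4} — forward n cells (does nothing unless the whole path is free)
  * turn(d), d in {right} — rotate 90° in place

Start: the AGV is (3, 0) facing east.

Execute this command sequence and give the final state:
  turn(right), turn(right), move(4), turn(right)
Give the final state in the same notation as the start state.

(3, 0) facing north

initial: (3, 0) facing east
step 1 (turn(right)): (3, 0) facing south
step 2 (turn(right)): (3, 0) facing west
step 3 (move(4)): (3, 0) facing west
step 4 (turn(right)): (3, 0) facing north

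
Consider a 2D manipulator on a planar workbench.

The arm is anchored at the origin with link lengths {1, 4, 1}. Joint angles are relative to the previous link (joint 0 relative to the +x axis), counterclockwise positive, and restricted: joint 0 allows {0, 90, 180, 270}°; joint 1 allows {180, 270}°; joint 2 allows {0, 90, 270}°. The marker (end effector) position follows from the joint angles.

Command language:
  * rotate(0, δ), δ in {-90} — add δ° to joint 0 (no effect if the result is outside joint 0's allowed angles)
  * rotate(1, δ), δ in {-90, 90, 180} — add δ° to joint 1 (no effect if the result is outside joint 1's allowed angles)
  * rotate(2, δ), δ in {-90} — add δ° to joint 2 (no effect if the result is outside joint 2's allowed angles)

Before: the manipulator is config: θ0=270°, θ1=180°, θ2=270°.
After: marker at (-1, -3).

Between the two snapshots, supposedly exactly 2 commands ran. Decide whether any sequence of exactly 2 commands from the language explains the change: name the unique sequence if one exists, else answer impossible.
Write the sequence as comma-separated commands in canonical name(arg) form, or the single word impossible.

start: config: θ0=270°, θ1=180°, θ2=270°
step 1 (rotate(0, -90)): config: θ0=180°, θ1=180°, θ2=270°
step 2 (rotate(0, -90)): config: θ0=90°, θ1=180°, θ2=270°
uniquely the one of 25 2-step routes that fits.

rotate(0, -90), rotate(0, -90)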